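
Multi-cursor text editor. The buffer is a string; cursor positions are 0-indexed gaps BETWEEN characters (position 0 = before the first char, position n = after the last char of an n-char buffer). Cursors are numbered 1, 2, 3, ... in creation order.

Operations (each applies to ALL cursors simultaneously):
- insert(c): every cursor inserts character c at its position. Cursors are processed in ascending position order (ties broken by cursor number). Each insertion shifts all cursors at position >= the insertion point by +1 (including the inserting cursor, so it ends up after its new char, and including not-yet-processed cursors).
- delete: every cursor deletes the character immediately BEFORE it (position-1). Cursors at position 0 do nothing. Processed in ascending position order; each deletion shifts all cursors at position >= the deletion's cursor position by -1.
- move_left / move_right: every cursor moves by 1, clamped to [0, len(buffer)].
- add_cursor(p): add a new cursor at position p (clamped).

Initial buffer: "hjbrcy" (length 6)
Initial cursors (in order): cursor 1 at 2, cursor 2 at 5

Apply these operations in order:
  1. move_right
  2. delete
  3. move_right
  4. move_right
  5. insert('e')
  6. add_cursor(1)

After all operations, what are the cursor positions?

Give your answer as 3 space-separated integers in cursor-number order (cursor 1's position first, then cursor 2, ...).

After op 1 (move_right): buffer="hjbrcy" (len 6), cursors c1@3 c2@6, authorship ......
After op 2 (delete): buffer="hjrc" (len 4), cursors c1@2 c2@4, authorship ....
After op 3 (move_right): buffer="hjrc" (len 4), cursors c1@3 c2@4, authorship ....
After op 4 (move_right): buffer="hjrc" (len 4), cursors c1@4 c2@4, authorship ....
After op 5 (insert('e')): buffer="hjrcee" (len 6), cursors c1@6 c2@6, authorship ....12
After op 6 (add_cursor(1)): buffer="hjrcee" (len 6), cursors c3@1 c1@6 c2@6, authorship ....12

Answer: 6 6 1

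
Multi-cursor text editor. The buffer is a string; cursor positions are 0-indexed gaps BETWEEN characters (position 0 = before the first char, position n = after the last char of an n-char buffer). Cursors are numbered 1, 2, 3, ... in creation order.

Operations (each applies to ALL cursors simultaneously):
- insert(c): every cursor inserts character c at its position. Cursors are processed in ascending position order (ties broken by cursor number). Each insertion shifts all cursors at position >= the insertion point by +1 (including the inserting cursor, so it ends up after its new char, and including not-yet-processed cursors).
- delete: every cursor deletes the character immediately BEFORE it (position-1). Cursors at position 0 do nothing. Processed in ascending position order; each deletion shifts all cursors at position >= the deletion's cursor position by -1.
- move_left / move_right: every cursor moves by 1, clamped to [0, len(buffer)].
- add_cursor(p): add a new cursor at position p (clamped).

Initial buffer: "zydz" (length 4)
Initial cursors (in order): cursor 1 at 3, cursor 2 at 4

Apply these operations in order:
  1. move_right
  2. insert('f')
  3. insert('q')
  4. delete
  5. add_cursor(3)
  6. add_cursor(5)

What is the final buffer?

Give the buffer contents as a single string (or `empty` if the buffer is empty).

Answer: zydzff

Derivation:
After op 1 (move_right): buffer="zydz" (len 4), cursors c1@4 c2@4, authorship ....
After op 2 (insert('f')): buffer="zydzff" (len 6), cursors c1@6 c2@6, authorship ....12
After op 3 (insert('q')): buffer="zydzffqq" (len 8), cursors c1@8 c2@8, authorship ....1212
After op 4 (delete): buffer="zydzff" (len 6), cursors c1@6 c2@6, authorship ....12
After op 5 (add_cursor(3)): buffer="zydzff" (len 6), cursors c3@3 c1@6 c2@6, authorship ....12
After op 6 (add_cursor(5)): buffer="zydzff" (len 6), cursors c3@3 c4@5 c1@6 c2@6, authorship ....12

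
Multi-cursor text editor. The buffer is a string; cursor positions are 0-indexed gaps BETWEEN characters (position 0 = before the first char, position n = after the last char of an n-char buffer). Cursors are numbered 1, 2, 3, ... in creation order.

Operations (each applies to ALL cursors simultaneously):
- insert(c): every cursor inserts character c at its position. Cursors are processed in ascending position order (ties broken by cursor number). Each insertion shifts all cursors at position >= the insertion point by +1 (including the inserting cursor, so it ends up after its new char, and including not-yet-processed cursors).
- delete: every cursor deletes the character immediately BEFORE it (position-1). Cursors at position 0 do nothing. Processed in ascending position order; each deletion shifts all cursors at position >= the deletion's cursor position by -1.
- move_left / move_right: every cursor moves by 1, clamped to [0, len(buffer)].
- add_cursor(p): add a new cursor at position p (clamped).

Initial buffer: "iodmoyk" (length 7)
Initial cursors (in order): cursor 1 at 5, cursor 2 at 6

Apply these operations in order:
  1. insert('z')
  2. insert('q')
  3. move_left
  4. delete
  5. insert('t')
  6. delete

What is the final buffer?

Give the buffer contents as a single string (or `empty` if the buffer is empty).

Answer: iodmoqyqk

Derivation:
After op 1 (insert('z')): buffer="iodmozyzk" (len 9), cursors c1@6 c2@8, authorship .....1.2.
After op 2 (insert('q')): buffer="iodmozqyzqk" (len 11), cursors c1@7 c2@10, authorship .....11.22.
After op 3 (move_left): buffer="iodmozqyzqk" (len 11), cursors c1@6 c2@9, authorship .....11.22.
After op 4 (delete): buffer="iodmoqyqk" (len 9), cursors c1@5 c2@7, authorship .....1.2.
After op 5 (insert('t')): buffer="iodmotqytqk" (len 11), cursors c1@6 c2@9, authorship .....11.22.
After op 6 (delete): buffer="iodmoqyqk" (len 9), cursors c1@5 c2@7, authorship .....1.2.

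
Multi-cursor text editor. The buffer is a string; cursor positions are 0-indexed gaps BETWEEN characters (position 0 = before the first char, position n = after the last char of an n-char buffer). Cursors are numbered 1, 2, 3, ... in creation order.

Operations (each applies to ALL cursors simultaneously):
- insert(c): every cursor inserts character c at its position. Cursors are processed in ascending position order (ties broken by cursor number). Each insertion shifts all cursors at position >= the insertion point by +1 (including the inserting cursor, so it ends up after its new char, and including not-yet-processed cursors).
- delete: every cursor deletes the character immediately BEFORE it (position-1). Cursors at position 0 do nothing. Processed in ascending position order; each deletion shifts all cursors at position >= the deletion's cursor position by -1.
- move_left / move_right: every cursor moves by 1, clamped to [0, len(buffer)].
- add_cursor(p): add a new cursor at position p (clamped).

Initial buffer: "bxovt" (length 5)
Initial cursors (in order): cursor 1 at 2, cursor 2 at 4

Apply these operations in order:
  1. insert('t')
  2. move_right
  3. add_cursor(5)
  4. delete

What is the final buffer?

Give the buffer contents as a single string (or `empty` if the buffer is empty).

Answer: bxtt

Derivation:
After op 1 (insert('t')): buffer="bxtovtt" (len 7), cursors c1@3 c2@6, authorship ..1..2.
After op 2 (move_right): buffer="bxtovtt" (len 7), cursors c1@4 c2@7, authorship ..1..2.
After op 3 (add_cursor(5)): buffer="bxtovtt" (len 7), cursors c1@4 c3@5 c2@7, authorship ..1..2.
After op 4 (delete): buffer="bxtt" (len 4), cursors c1@3 c3@3 c2@4, authorship ..12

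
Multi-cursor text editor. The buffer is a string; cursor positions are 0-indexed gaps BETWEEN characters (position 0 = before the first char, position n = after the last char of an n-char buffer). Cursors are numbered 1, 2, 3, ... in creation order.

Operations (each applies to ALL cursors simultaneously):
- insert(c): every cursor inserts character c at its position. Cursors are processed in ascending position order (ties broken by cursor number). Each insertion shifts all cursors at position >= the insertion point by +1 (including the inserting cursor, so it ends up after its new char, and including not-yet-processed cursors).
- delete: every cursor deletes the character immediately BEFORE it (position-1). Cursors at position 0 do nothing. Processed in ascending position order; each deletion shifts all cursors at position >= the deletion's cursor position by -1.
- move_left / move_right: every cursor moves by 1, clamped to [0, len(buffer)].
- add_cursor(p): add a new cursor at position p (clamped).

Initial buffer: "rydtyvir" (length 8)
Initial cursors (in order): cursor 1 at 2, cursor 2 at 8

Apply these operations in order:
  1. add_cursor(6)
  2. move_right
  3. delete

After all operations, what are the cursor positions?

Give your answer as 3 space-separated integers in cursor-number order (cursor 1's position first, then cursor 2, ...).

After op 1 (add_cursor(6)): buffer="rydtyvir" (len 8), cursors c1@2 c3@6 c2@8, authorship ........
After op 2 (move_right): buffer="rydtyvir" (len 8), cursors c1@3 c3@7 c2@8, authorship ........
After op 3 (delete): buffer="rytyv" (len 5), cursors c1@2 c2@5 c3@5, authorship .....

Answer: 2 5 5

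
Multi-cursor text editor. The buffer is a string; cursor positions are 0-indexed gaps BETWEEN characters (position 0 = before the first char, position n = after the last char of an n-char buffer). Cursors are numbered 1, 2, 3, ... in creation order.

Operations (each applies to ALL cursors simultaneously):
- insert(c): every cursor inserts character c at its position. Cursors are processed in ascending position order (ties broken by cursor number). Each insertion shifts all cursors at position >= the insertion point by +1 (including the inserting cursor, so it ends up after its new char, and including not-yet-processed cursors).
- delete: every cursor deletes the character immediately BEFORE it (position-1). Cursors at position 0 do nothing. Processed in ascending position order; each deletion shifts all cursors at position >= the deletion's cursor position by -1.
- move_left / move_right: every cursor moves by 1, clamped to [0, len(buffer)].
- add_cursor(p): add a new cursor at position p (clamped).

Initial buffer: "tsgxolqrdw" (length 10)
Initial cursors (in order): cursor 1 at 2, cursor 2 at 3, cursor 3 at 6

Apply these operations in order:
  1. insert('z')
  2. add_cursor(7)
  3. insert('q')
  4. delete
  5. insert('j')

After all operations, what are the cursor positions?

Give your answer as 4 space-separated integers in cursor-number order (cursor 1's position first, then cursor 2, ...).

Answer: 4 7 13 10

Derivation:
After op 1 (insert('z')): buffer="tszgzxolzqrdw" (len 13), cursors c1@3 c2@5 c3@9, authorship ..1.2...3....
After op 2 (add_cursor(7)): buffer="tszgzxolzqrdw" (len 13), cursors c1@3 c2@5 c4@7 c3@9, authorship ..1.2...3....
After op 3 (insert('q')): buffer="tszqgzqxoqlzqqrdw" (len 17), cursors c1@4 c2@7 c4@10 c3@13, authorship ..11.22..4.33....
After op 4 (delete): buffer="tszgzxolzqrdw" (len 13), cursors c1@3 c2@5 c4@7 c3@9, authorship ..1.2...3....
After op 5 (insert('j')): buffer="tszjgzjxojlzjqrdw" (len 17), cursors c1@4 c2@7 c4@10 c3@13, authorship ..11.22..4.33....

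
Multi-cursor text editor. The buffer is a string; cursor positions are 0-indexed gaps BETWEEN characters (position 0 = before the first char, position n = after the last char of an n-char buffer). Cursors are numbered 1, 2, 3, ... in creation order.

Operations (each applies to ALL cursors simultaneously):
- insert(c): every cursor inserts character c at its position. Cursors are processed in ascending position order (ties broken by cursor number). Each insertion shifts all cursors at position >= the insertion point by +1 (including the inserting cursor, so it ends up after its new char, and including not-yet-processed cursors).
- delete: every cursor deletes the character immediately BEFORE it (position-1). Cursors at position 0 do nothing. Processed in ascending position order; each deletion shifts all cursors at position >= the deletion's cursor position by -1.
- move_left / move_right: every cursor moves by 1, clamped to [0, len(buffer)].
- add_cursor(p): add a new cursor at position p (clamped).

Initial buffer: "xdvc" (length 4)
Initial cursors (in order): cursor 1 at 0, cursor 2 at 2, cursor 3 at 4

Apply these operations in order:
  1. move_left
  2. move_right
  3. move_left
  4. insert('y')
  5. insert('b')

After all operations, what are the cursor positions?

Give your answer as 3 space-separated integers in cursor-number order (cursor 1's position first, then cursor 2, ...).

After op 1 (move_left): buffer="xdvc" (len 4), cursors c1@0 c2@1 c3@3, authorship ....
After op 2 (move_right): buffer="xdvc" (len 4), cursors c1@1 c2@2 c3@4, authorship ....
After op 3 (move_left): buffer="xdvc" (len 4), cursors c1@0 c2@1 c3@3, authorship ....
After op 4 (insert('y')): buffer="yxydvyc" (len 7), cursors c1@1 c2@3 c3@6, authorship 1.2..3.
After op 5 (insert('b')): buffer="ybxybdvybc" (len 10), cursors c1@2 c2@5 c3@9, authorship 11.22..33.

Answer: 2 5 9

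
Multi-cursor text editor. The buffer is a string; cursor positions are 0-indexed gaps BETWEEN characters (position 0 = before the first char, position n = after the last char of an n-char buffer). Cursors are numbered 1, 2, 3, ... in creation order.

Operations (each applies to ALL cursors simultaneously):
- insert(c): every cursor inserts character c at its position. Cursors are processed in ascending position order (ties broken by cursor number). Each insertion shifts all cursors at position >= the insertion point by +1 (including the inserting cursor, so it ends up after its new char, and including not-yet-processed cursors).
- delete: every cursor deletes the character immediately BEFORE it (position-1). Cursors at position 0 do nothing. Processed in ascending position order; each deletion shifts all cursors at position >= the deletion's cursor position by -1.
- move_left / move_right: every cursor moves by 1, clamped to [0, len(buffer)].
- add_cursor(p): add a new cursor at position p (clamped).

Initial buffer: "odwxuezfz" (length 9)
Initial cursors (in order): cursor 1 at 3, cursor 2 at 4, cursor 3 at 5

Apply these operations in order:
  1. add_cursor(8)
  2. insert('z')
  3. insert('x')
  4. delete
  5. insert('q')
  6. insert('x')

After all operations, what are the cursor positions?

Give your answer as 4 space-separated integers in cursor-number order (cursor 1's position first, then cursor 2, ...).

After op 1 (add_cursor(8)): buffer="odwxuezfz" (len 9), cursors c1@3 c2@4 c3@5 c4@8, authorship .........
After op 2 (insert('z')): buffer="odwzxzuzezfzz" (len 13), cursors c1@4 c2@6 c3@8 c4@12, authorship ...1.2.3...4.
After op 3 (insert('x')): buffer="odwzxxzxuzxezfzxz" (len 17), cursors c1@5 c2@8 c3@11 c4@16, authorship ...11.22.33...44.
After op 4 (delete): buffer="odwzxzuzezfzz" (len 13), cursors c1@4 c2@6 c3@8 c4@12, authorship ...1.2.3...4.
After op 5 (insert('q')): buffer="odwzqxzquzqezfzqz" (len 17), cursors c1@5 c2@8 c3@11 c4@16, authorship ...11.22.33...44.
After op 6 (insert('x')): buffer="odwzqxxzqxuzqxezfzqxz" (len 21), cursors c1@6 c2@10 c3@14 c4@20, authorship ...111.222.333...444.

Answer: 6 10 14 20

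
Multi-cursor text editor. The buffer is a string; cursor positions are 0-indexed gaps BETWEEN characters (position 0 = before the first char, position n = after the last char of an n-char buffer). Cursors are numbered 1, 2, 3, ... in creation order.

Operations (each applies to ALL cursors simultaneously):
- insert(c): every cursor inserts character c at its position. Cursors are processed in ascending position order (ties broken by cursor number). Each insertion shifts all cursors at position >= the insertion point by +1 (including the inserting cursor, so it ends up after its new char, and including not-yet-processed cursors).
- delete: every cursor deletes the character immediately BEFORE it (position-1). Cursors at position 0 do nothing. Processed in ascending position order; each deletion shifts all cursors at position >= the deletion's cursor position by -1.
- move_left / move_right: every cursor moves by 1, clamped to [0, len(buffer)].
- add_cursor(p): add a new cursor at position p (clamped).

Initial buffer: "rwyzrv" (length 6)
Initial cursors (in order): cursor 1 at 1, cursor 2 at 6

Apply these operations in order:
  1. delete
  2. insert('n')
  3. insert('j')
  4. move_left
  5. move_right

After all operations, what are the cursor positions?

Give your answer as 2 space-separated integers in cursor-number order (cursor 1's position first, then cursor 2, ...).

After op 1 (delete): buffer="wyzr" (len 4), cursors c1@0 c2@4, authorship ....
After op 2 (insert('n')): buffer="nwyzrn" (len 6), cursors c1@1 c2@6, authorship 1....2
After op 3 (insert('j')): buffer="njwyzrnj" (len 8), cursors c1@2 c2@8, authorship 11....22
After op 4 (move_left): buffer="njwyzrnj" (len 8), cursors c1@1 c2@7, authorship 11....22
After op 5 (move_right): buffer="njwyzrnj" (len 8), cursors c1@2 c2@8, authorship 11....22

Answer: 2 8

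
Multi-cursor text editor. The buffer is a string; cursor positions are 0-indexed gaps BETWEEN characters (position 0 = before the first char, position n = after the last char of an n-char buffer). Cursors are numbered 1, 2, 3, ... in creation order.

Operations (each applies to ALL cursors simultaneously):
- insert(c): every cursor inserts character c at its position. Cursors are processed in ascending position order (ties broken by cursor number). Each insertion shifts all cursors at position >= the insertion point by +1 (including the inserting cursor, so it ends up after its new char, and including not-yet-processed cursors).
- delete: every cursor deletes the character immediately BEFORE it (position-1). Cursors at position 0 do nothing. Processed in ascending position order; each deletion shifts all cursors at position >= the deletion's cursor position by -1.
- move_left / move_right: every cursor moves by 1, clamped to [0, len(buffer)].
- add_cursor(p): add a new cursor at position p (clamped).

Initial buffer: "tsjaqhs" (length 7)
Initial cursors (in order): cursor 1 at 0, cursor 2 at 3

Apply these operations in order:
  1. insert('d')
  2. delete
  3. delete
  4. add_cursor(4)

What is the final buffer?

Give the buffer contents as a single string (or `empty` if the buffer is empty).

After op 1 (insert('d')): buffer="dtsjdaqhs" (len 9), cursors c1@1 c2@5, authorship 1...2....
After op 2 (delete): buffer="tsjaqhs" (len 7), cursors c1@0 c2@3, authorship .......
After op 3 (delete): buffer="tsaqhs" (len 6), cursors c1@0 c2@2, authorship ......
After op 4 (add_cursor(4)): buffer="tsaqhs" (len 6), cursors c1@0 c2@2 c3@4, authorship ......

Answer: tsaqhs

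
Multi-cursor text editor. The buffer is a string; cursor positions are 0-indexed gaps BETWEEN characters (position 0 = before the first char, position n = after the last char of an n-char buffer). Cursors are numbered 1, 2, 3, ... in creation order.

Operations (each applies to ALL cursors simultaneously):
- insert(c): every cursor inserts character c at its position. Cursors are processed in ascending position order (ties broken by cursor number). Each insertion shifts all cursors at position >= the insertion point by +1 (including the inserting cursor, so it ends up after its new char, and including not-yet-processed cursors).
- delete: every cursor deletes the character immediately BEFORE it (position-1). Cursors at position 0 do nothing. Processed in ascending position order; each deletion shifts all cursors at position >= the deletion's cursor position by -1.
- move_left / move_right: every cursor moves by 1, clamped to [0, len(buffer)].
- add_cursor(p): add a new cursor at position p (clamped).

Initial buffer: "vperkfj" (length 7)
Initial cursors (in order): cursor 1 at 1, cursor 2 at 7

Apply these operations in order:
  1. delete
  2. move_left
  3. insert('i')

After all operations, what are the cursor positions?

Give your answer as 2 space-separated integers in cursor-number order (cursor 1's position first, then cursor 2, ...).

After op 1 (delete): buffer="perkf" (len 5), cursors c1@0 c2@5, authorship .....
After op 2 (move_left): buffer="perkf" (len 5), cursors c1@0 c2@4, authorship .....
After op 3 (insert('i')): buffer="iperkif" (len 7), cursors c1@1 c2@6, authorship 1....2.

Answer: 1 6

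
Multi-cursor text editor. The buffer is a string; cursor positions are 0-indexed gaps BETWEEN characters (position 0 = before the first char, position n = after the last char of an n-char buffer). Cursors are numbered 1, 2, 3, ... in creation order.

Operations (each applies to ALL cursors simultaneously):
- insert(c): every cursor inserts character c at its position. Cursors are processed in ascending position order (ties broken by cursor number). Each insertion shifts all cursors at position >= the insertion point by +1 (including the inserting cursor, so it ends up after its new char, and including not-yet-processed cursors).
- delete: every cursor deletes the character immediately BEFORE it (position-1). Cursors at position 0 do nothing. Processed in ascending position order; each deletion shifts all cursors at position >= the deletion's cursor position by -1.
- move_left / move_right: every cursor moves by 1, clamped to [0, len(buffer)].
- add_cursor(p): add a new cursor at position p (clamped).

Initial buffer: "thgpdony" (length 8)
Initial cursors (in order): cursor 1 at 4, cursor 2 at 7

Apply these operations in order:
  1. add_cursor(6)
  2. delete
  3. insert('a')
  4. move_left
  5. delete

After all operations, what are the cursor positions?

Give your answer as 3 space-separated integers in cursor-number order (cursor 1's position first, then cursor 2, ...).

After op 1 (add_cursor(6)): buffer="thgpdony" (len 8), cursors c1@4 c3@6 c2@7, authorship ........
After op 2 (delete): buffer="thgdy" (len 5), cursors c1@3 c2@4 c3@4, authorship .....
After op 3 (insert('a')): buffer="thgadaay" (len 8), cursors c1@4 c2@7 c3@7, authorship ...1.23.
After op 4 (move_left): buffer="thgadaay" (len 8), cursors c1@3 c2@6 c3@6, authorship ...1.23.
After op 5 (delete): buffer="thaay" (len 5), cursors c1@2 c2@3 c3@3, authorship ..13.

Answer: 2 3 3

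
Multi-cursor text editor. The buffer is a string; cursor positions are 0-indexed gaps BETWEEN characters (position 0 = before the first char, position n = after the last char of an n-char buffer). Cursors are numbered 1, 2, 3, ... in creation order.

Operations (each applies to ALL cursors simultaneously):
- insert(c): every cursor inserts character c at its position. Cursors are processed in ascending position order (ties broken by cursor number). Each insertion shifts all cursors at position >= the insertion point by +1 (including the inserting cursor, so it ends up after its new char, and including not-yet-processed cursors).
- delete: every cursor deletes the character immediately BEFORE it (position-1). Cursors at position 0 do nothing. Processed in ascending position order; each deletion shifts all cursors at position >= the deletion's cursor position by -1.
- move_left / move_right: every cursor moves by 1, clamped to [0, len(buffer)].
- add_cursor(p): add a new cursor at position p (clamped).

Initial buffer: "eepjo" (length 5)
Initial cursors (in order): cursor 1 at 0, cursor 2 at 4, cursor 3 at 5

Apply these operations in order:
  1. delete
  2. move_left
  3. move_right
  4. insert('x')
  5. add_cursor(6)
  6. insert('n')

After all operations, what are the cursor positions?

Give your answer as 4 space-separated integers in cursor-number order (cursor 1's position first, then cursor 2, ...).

After op 1 (delete): buffer="eep" (len 3), cursors c1@0 c2@3 c3@3, authorship ...
After op 2 (move_left): buffer="eep" (len 3), cursors c1@0 c2@2 c3@2, authorship ...
After op 3 (move_right): buffer="eep" (len 3), cursors c1@1 c2@3 c3@3, authorship ...
After op 4 (insert('x')): buffer="exepxx" (len 6), cursors c1@2 c2@6 c3@6, authorship .1..23
After op 5 (add_cursor(6)): buffer="exepxx" (len 6), cursors c1@2 c2@6 c3@6 c4@6, authorship .1..23
After op 6 (insert('n')): buffer="exnepxxnnn" (len 10), cursors c1@3 c2@10 c3@10 c4@10, authorship .11..23234

Answer: 3 10 10 10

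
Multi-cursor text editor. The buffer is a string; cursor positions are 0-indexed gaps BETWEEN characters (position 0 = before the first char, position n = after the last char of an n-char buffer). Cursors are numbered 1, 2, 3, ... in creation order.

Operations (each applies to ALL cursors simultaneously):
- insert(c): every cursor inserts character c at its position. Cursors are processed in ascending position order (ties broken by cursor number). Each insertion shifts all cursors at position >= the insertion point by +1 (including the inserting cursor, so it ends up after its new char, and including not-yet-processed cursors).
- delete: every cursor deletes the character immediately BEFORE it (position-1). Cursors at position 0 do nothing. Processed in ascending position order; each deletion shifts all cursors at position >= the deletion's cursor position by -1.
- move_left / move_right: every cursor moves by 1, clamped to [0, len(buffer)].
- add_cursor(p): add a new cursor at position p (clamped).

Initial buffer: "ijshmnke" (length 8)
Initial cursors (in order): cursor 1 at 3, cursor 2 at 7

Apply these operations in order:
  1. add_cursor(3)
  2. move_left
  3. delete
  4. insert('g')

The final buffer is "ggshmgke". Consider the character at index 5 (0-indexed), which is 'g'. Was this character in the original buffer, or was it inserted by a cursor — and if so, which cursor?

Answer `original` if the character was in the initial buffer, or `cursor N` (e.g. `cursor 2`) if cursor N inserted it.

Answer: cursor 2

Derivation:
After op 1 (add_cursor(3)): buffer="ijshmnke" (len 8), cursors c1@3 c3@3 c2@7, authorship ........
After op 2 (move_left): buffer="ijshmnke" (len 8), cursors c1@2 c3@2 c2@6, authorship ........
After op 3 (delete): buffer="shmke" (len 5), cursors c1@0 c3@0 c2@3, authorship .....
After op 4 (insert('g')): buffer="ggshmgke" (len 8), cursors c1@2 c3@2 c2@6, authorship 13...2..
Authorship (.=original, N=cursor N): 1 3 . . . 2 . .
Index 5: author = 2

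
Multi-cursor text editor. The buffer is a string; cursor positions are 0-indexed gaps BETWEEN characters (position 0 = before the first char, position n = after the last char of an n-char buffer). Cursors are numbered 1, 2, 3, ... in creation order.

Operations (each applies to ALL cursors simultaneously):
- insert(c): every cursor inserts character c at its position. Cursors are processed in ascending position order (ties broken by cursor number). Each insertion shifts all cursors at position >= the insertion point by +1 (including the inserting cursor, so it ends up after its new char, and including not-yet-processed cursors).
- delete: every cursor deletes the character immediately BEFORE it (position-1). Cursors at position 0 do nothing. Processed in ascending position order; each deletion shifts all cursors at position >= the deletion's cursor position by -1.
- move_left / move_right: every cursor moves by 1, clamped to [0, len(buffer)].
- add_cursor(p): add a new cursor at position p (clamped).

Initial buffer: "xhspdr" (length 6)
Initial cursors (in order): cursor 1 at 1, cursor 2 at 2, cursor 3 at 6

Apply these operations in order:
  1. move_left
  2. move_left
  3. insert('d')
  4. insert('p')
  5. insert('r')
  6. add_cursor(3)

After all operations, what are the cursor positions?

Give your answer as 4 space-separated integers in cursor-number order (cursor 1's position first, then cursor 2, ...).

Answer: 6 6 13 3

Derivation:
After op 1 (move_left): buffer="xhspdr" (len 6), cursors c1@0 c2@1 c3@5, authorship ......
After op 2 (move_left): buffer="xhspdr" (len 6), cursors c1@0 c2@0 c3@4, authorship ......
After op 3 (insert('d')): buffer="ddxhspddr" (len 9), cursors c1@2 c2@2 c3@7, authorship 12....3..
After op 4 (insert('p')): buffer="ddppxhspdpdr" (len 12), cursors c1@4 c2@4 c3@10, authorship 1212....33..
After op 5 (insert('r')): buffer="ddpprrxhspdprdr" (len 15), cursors c1@6 c2@6 c3@13, authorship 121212....333..
After op 6 (add_cursor(3)): buffer="ddpprrxhspdprdr" (len 15), cursors c4@3 c1@6 c2@6 c3@13, authorship 121212....333..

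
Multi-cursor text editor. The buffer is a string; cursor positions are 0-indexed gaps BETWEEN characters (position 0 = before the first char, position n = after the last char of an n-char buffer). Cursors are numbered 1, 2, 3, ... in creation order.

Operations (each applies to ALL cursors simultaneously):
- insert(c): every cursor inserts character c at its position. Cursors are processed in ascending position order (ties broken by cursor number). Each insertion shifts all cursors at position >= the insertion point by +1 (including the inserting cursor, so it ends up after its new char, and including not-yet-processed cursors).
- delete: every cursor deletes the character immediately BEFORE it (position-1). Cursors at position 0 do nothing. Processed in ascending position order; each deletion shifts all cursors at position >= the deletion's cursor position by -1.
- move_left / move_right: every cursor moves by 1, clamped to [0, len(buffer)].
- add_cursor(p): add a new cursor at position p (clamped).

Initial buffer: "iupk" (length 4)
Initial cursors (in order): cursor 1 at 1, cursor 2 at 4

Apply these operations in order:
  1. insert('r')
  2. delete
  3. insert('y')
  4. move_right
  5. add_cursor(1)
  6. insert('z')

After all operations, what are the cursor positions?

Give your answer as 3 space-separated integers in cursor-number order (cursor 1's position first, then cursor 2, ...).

After op 1 (insert('r')): buffer="irupkr" (len 6), cursors c1@2 c2@6, authorship .1...2
After op 2 (delete): buffer="iupk" (len 4), cursors c1@1 c2@4, authorship ....
After op 3 (insert('y')): buffer="iyupky" (len 6), cursors c1@2 c2@6, authorship .1...2
After op 4 (move_right): buffer="iyupky" (len 6), cursors c1@3 c2@6, authorship .1...2
After op 5 (add_cursor(1)): buffer="iyupky" (len 6), cursors c3@1 c1@3 c2@6, authorship .1...2
After op 6 (insert('z')): buffer="izyuzpkyz" (len 9), cursors c3@2 c1@5 c2@9, authorship .31.1..22

Answer: 5 9 2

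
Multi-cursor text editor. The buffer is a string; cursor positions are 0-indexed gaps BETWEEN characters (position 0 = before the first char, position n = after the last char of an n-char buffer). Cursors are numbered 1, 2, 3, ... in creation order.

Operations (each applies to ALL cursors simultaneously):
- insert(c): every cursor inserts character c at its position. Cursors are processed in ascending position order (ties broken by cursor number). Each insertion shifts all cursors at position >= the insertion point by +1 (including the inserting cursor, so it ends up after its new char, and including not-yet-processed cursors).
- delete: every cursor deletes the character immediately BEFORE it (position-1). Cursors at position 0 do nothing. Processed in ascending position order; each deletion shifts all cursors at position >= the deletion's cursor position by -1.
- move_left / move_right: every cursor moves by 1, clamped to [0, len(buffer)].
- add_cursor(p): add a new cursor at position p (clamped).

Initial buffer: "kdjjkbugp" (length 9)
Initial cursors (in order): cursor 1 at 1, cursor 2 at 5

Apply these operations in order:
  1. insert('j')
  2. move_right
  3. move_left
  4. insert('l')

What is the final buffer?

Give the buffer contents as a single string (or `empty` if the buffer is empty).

After op 1 (insert('j')): buffer="kjdjjkjbugp" (len 11), cursors c1@2 c2@7, authorship .1....2....
After op 2 (move_right): buffer="kjdjjkjbugp" (len 11), cursors c1@3 c2@8, authorship .1....2....
After op 3 (move_left): buffer="kjdjjkjbugp" (len 11), cursors c1@2 c2@7, authorship .1....2....
After op 4 (insert('l')): buffer="kjldjjkjlbugp" (len 13), cursors c1@3 c2@9, authorship .11....22....

Answer: kjldjjkjlbugp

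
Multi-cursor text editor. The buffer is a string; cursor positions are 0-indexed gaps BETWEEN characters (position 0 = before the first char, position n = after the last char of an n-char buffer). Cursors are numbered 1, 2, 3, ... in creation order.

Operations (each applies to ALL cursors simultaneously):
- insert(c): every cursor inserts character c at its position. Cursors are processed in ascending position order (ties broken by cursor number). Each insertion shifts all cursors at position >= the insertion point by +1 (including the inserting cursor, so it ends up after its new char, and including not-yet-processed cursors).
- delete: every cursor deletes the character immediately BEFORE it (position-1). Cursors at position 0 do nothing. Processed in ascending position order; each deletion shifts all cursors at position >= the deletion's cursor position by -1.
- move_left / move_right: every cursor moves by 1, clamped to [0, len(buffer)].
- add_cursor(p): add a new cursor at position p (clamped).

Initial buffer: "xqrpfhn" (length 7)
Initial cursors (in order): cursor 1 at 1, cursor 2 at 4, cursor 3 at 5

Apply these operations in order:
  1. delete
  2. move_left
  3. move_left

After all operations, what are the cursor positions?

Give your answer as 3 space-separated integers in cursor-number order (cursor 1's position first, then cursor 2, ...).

Answer: 0 0 0

Derivation:
After op 1 (delete): buffer="qrhn" (len 4), cursors c1@0 c2@2 c3@2, authorship ....
After op 2 (move_left): buffer="qrhn" (len 4), cursors c1@0 c2@1 c3@1, authorship ....
After op 3 (move_left): buffer="qrhn" (len 4), cursors c1@0 c2@0 c3@0, authorship ....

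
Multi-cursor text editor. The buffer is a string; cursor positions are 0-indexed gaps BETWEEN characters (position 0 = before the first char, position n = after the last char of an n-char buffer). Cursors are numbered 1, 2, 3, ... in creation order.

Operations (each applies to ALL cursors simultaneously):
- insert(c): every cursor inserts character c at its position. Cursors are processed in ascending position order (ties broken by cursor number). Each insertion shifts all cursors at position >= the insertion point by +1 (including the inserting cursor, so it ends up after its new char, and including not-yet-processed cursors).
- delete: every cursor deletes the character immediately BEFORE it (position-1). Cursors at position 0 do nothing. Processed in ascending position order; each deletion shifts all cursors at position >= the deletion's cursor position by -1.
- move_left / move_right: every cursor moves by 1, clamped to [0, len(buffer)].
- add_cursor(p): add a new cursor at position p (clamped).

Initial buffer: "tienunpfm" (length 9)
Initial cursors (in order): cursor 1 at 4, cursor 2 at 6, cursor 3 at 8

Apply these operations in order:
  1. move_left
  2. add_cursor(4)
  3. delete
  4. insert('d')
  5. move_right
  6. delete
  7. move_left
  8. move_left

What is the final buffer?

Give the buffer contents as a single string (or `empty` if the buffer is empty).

Answer: tiddm

Derivation:
After op 1 (move_left): buffer="tienunpfm" (len 9), cursors c1@3 c2@5 c3@7, authorship .........
After op 2 (add_cursor(4)): buffer="tienunpfm" (len 9), cursors c1@3 c4@4 c2@5 c3@7, authorship .........
After op 3 (delete): buffer="tinfm" (len 5), cursors c1@2 c2@2 c4@2 c3@3, authorship .....
After op 4 (insert('d')): buffer="tidddndfm" (len 9), cursors c1@5 c2@5 c4@5 c3@7, authorship ..124.3..
After op 5 (move_right): buffer="tidddndfm" (len 9), cursors c1@6 c2@6 c4@6 c3@8, authorship ..124.3..
After op 6 (delete): buffer="tiddm" (len 5), cursors c1@3 c2@3 c4@3 c3@4, authorship ..13.
After op 7 (move_left): buffer="tiddm" (len 5), cursors c1@2 c2@2 c4@2 c3@3, authorship ..13.
After op 8 (move_left): buffer="tiddm" (len 5), cursors c1@1 c2@1 c4@1 c3@2, authorship ..13.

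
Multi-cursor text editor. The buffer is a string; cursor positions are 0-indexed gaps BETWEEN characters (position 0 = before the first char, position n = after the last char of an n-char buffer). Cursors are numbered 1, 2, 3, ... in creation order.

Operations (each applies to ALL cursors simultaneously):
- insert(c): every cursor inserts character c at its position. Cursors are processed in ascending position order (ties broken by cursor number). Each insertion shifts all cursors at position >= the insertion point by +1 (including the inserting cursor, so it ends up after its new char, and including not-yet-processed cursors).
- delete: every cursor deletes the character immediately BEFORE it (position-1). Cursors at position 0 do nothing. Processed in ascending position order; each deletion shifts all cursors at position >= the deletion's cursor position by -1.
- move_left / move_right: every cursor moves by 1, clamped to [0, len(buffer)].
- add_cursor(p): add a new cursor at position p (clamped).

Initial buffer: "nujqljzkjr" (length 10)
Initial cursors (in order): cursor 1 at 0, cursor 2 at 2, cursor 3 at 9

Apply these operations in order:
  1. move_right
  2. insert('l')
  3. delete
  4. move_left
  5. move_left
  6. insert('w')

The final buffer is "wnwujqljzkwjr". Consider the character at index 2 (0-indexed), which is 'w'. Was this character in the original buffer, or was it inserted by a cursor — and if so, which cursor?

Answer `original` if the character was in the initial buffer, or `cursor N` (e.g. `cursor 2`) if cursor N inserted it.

After op 1 (move_right): buffer="nujqljzkjr" (len 10), cursors c1@1 c2@3 c3@10, authorship ..........
After op 2 (insert('l')): buffer="nlujlqljzkjrl" (len 13), cursors c1@2 c2@5 c3@13, authorship .1..2.......3
After op 3 (delete): buffer="nujqljzkjr" (len 10), cursors c1@1 c2@3 c3@10, authorship ..........
After op 4 (move_left): buffer="nujqljzkjr" (len 10), cursors c1@0 c2@2 c3@9, authorship ..........
After op 5 (move_left): buffer="nujqljzkjr" (len 10), cursors c1@0 c2@1 c3@8, authorship ..........
After op 6 (insert('w')): buffer="wnwujqljzkwjr" (len 13), cursors c1@1 c2@3 c3@11, authorship 1.2.......3..
Authorship (.=original, N=cursor N): 1 . 2 . . . . . . . 3 . .
Index 2: author = 2

Answer: cursor 2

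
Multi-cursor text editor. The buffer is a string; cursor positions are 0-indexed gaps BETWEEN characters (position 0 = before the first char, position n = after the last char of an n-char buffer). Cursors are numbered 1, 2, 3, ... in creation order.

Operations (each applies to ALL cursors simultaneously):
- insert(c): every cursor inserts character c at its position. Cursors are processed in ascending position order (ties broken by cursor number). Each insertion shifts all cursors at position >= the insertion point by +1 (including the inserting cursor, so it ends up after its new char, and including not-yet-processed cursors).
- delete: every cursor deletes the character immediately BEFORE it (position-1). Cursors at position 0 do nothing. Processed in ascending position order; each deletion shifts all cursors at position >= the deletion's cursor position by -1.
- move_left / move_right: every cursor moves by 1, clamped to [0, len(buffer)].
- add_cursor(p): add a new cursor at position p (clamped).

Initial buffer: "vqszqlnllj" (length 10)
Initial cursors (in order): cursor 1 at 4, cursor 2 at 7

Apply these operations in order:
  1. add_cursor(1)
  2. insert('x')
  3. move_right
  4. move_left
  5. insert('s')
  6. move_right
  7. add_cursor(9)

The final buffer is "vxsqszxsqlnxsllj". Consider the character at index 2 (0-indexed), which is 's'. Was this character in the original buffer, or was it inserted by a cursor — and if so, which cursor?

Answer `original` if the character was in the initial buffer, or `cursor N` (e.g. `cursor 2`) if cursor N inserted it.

After op 1 (add_cursor(1)): buffer="vqszqlnllj" (len 10), cursors c3@1 c1@4 c2@7, authorship ..........
After op 2 (insert('x')): buffer="vxqszxqlnxllj" (len 13), cursors c3@2 c1@6 c2@10, authorship .3...1...2...
After op 3 (move_right): buffer="vxqszxqlnxllj" (len 13), cursors c3@3 c1@7 c2@11, authorship .3...1...2...
After op 4 (move_left): buffer="vxqszxqlnxllj" (len 13), cursors c3@2 c1@6 c2@10, authorship .3...1...2...
After op 5 (insert('s')): buffer="vxsqszxsqlnxsllj" (len 16), cursors c3@3 c1@8 c2@13, authorship .33...11...22...
After op 6 (move_right): buffer="vxsqszxsqlnxsllj" (len 16), cursors c3@4 c1@9 c2@14, authorship .33...11...22...
After op 7 (add_cursor(9)): buffer="vxsqszxsqlnxsllj" (len 16), cursors c3@4 c1@9 c4@9 c2@14, authorship .33...11...22...
Authorship (.=original, N=cursor N): . 3 3 . . . 1 1 . . . 2 2 . . .
Index 2: author = 3

Answer: cursor 3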